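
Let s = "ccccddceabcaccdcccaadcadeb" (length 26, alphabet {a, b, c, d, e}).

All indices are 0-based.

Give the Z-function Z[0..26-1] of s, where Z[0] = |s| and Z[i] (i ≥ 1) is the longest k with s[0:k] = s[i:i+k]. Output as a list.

Z[0]=26
i=1: i≥r, start 0; Z[1]=3 scan→box=[1,4)
i=2: min(r-i=2, Z[1]=3)=2; Z[2]=2
i=3: min(r-i=1, Z[2]=2)=1; Z[3]=1
i=4: i≥r, start 0; Z[4]=0
i=5: i≥r, start 0; Z[5]=0
i=6: i≥r, start 0; Z[6]=1 scan→box=[6,7)
i=7: i≥r, start 0; Z[7]=0
i=8: i≥r, start 0; Z[8]=0
i=9: i≥r, start 0; Z[9]=0
i=10: i≥r, start 0; Z[10]=1 scan→box=[10,11)
i=11: i≥r, start 0; Z[11]=0
i=12: i≥r, start 0; Z[12]=2 scan→box=[12,14)
i=13: min(r-i=1, Z[1]=3)=1; Z[13]=1
i=14: i≥r, start 0; Z[14]=0
i=15: i≥r, start 0; Z[15]=3 scan→box=[15,18)
i=16: min(r-i=2, Z[1]=3)=2; Z[16]=2
i=17: min(r-i=1, Z[2]=2)=1; Z[17]=1
i=18: i≥r, start 0; Z[18]=0
i=19: i≥r, start 0; Z[19]=0
i=20: i≥r, start 0; Z[20]=0
i=21: i≥r, start 0; Z[21]=1 scan→box=[21,22)
i=22: i≥r, start 0; Z[22]=0
i=23: i≥r, start 0; Z[23]=0
i=24: i≥r, start 0; Z[24]=0
i=25: i≥r, start 0; Z[25]=0

[26, 3, 2, 1, 0, 0, 1, 0, 0, 0, 1, 0, 2, 1, 0, 3, 2, 1, 0, 0, 0, 1, 0, 0, 0, 0]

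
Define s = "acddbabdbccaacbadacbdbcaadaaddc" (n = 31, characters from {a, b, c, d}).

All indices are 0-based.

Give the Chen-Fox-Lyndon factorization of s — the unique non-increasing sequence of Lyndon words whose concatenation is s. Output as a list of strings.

["acddb", "abdbcc", "aacbadacbdbcaadaaddc"]

emit factor 1: 'acddb' (i=0, period=5)
emit factor 2: 'abdbcc' (i=5, period=6)
emit factor 3: 'aacbadacbdbcaadaaddc' (i=11, period=20)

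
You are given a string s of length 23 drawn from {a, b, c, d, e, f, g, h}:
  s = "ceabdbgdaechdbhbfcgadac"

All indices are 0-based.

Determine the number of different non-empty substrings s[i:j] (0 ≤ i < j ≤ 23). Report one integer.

259

rank→(start, suffix):
  0 → (2, 'abdbgdaechdbhbfcgadac')
  1 → (21, 'ac')
  2 → (19, 'adac')
  3 → (8, 'aechdbhbfcgadac')
  4 → (3, 'bdbgdaechdbhbfcgadac')
  5 → (15, 'bfcgadac')
  6 → (5, 'bgdaechdbhbfcgadac')
  7 → (13, 'bhbfcgadac')
  8 → (22, 'c')
  9 → (0, 'ceabdbgdaechdbhbfcgadac')
  10 → (17, 'cgadac')
  11 → (10, 'chdbhbfcgadac')
  12 → (20, 'dac')
  13 → (7, 'daechdbhbfcgadac')
  14 → (4, 'dbgdaechdbhbfcgadac')
  15 → (12, 'dbhbfcgadac')
  16 → (1, 'eabdbgdaechdbhbfcgadac')
  17 → (9, 'echdbhbfcgadac')
  18 → (16, 'fcgadac')
  19 → (18, 'gadac')
  20 → (6, 'gdaechdbhbfcgadac')
  21 → (14, 'hbfcgadac')
  22 → (11, 'hdbhbfcgadac')

SA = [2, 21, 19, 8, 3, 15, 5, 13, 22, 0, 17, 10, 20, 7, 4, 12, 1, 9, 16, 18, 6, 14, 11]
i: (SA[i-1],SA[i]) lcp shared
  1: (2,21) 1 'a'
  2: (21,19) 1 'a'
  3: (19,8) 1 'a'
  4: (8,3) 0 ''
  5: (3,15) 1 'b'
  6: (15,5) 1 'b'
  7: (5,13) 1 'b'
  8: (13,22) 0 ''
  9: (22,0) 1 'c'
  10: (0,17) 1 'c'
  11: (17,10) 1 'c'
  12: (10,20) 0 ''
  13: (20,7) 2 'da'
  14: (7,4) 1 'd'
  15: (4,12) 2 'db'
  16: (12,1) 0 ''
  17: (1,9) 1 'e'
  18: (9,16) 0 ''
  19: (16,18) 0 ''
  20: (18,6) 1 'g'
  21: (6,14) 0 ''
  22: (14,11) 1 'h'

n(n+1)/2 = 23·24/2 = 276
Σ LCP = 0 + 1 + 1 + 1 + 0 + 1 + 1 + 1 + 0 + 1 + 1 + 1 + 0 + 2 + 1 + 2 + 0 + 1 + 0 + 0 + 1 + 0 + 1 = 17
distinct = 276 − 17 = 259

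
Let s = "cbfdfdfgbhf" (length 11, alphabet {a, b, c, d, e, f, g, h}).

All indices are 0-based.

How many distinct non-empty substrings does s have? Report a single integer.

sorted suffixes:
  #0 SA[0]=1  'bfdfdfgbhf'
  #1 SA[1]=8  'bhf'
  #2 SA[2]=0  'cbfdfdfgbhf'
  #3 SA[3]=3  'dfdfgbhf'
  #4 SA[4]=5  'dfgbhf'
  #5 SA[5]=10  'f'
  #6 SA[6]=2  'fdfdfgbhf'
  #7 SA[7]=4  'fdfgbhf'
  #8 SA[8]=6  'fgbhf'
  #9 SA[9]=7  'gbhf'
  #10 SA[10]=9  'hf'

SA = [1, 8, 0, 3, 5, 10, 2, 4, 6, 7, 9]
[i] adj suffixes → lcp
  [1] 1/8 → 1 ('b')
  [2] 8/0 → 0 ('')
  [3] 0/3 → 0 ('')
  [4] 3/5 → 2 ('df')
  [5] 5/10 → 0 ('')
  [6] 10/2 → 1 ('f')
  [7] 2/4 → 3 ('fdf')
  [8] 4/6 → 1 ('f')
  [9] 6/7 → 0 ('')
  [10] 7/9 → 0 ('')

n(n+1)/2 = 11·12/2 = 66
Σ LCP = 0 + 1 + 0 + 0 + 2 + 0 + 1 + 3 + 1 + 0 + 0 = 8
distinct = 66 − 8 = 58

58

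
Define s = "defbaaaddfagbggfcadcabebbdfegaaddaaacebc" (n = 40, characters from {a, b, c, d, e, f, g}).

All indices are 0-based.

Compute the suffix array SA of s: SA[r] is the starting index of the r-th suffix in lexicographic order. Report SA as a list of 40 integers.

rank | idx | suffix
   0 |  33 | aaacebc
   1 |   4 | aaaddfagbggfcadcabebbdfegaaddaaacebc
   2 |  34 | aacebc
   3 |  29 | aaddaaacebc
   4 |   5 | aaddfagbggfcadcabebbdfegaaddaaacebc
   5 |  20 | abebbdfegaaddaaacebc
   6 |  35 | acebc
   7 |  17 | adcabebbdfegaaddaaacebc
   8 |  30 | addaaacebc
   9 |   6 | addfagbggfcadcabebbdfegaaddaaacebc
  10 |  10 | agbggfcadcabebbdfegaaddaaacebc
  11 |   3 | baaaddfagbggfcadcabebbdfegaaddaaacebc
  12 |  23 | bbdfegaaddaaacebc
  13 |  38 | bc
  14 |  24 | bdfegaaddaaacebc
  15 |  21 | bebbdfegaaddaaacebc
  16 |  12 | bggfcadcabebbdfegaaddaaacebc
  17 |  39 | c
  18 |  19 | cabebbdfegaaddaaacebc
  19 |  16 | cadcabebbdfegaaddaaacebc
  20 |  36 | cebc
  21 |  32 | daaacebc
  22 |  18 | dcabebbdfegaaddaaacebc
  23 |  31 | ddaaacebc
  24 |   7 | ddfagbggfcadcabebbdfegaaddaaacebc
  25 |   0 | defbaaaddfagbggfcadcabebbdfegaaddaaacebc
  26 |   8 | dfagbggfcadcabebbdfegaaddaaacebc
  27 |  25 | dfegaaddaaacebc
  28 |  22 | ebbdfegaaddaaacebc
  29 |  37 | ebc
  30 |   1 | efbaaaddfagbggfcadcabebbdfegaaddaaacebc
  31 |  27 | egaaddaaacebc
  32 |   9 | fagbggfcadcabebbdfegaaddaaacebc
  33 |   2 | fbaaaddfagbggfcadcabebbdfegaaddaaacebc
  34 |  15 | fcadcabebbdfegaaddaaacebc
  35 |  26 | fegaaddaaacebc
  36 |  28 | gaaddaaacebc
  37 |  11 | gbggfcadcabebbdfegaaddaaacebc
  38 |  14 | gfcadcabebbdfegaaddaaacebc
  39 |  13 | ggfcadcabebbdfegaaddaaacebc

[33, 4, 34, 29, 5, 20, 35, 17, 30, 6, 10, 3, 23, 38, 24, 21, 12, 39, 19, 16, 36, 32, 18, 31, 7, 0, 8, 25, 22, 37, 1, 27, 9, 2, 15, 26, 28, 11, 14, 13]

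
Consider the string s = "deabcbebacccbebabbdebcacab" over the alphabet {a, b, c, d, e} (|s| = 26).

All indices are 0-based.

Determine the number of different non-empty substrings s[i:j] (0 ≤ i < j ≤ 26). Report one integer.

sorted suffixes:
  #0 SA[0]=24  'ab'
  #1 SA[1]=15  'abbdebcacab'
  #2 SA[2]=2  'abcbebacccbebabbdebcacab'
  #3 SA[3]=22  'acab'
  #4 SA[4]=8  'acccbebabbdebcacab'
  #5 SA[5]=25  'b'
  #6 SA[6]=14  'babbdebcacab'
  #7 SA[7]=7  'bacccbebabbdebcacab'
  #8 SA[8]=16  'bbdebcacab'
  #9 SA[9]=20  'bcacab'
  #10 SA[10]=3  'bcbebacccbebabbdebcacab'
  #11 SA[11]=17  'bdebcacab'
  #12 SA[12]=12  'bebabbdebcacab'
  #13 SA[13]=5  'bebacccbebabbdebcacab'
  #14 SA[14]=23  'cab'
  #15 SA[15]=21  'cacab'
  #16 SA[16]=11  'cbebabbdebcacab'
  #17 SA[17]=4  'cbebacccbebabbdebcacab'
  #18 SA[18]=10  'ccbebabbdebcacab'
  #19 SA[19]=9  'cccbebabbdebcacab'
  #20 SA[20]=0  'deabcbebacccbebabbdebcacab'
  #21 SA[21]=18  'debcacab'
  #22 SA[22]=1  'eabcbebacccbebabbdebcacab'
  #23 SA[23]=13  'ebabbdebcacab'
  #24 SA[24]=6  'ebacccbebabbdebcacab'
  #25 SA[25]=19  'ebcacab'

SA = [24, 15, 2, 22, 8, 25, 14, 7, 16, 20, 3, 17, 12, 5, 23, 21, 11, 4, 10, 9, 0, 18, 1, 13, 6, 19]
[i] adj suffixes → lcp
  [1] 24/15 → 2 ('ab')
  [2] 15/2 → 2 ('ab')
  [3] 2/22 → 1 ('a')
  [4] 22/8 → 2 ('ac')
  [5] 8/25 → 0 ('')
  [6] 25/14 → 1 ('b')
  [7] 14/7 → 2 ('ba')
  [8] 7/16 → 1 ('b')
  [9] 16/20 → 1 ('b')
  [10] 20/3 → 2 ('bc')
  [11] 3/17 → 1 ('b')
  [12] 17/12 → 1 ('b')
  [13] 12/5 → 4 ('beba')
  [14] 5/23 → 0 ('')
  [15] 23/21 → 2 ('ca')
  [16] 21/11 → 1 ('c')
  [17] 11/4 → 5 ('cbeba')
  [18] 4/10 → 1 ('c')
  [19] 10/9 → 2 ('cc')
  [20] 9/0 → 0 ('')
  [21] 0/18 → 2 ('de')
  [22] 18/1 → 0 ('')
  [23] 1/13 → 1 ('e')
  [24] 13/6 → 3 ('eba')
  [25] 6/19 → 2 ('eb')

n(n+1)/2 = 26·27/2 = 351
Σ LCP = 0 + 2 + 2 + 1 + 2 + 0 + 1 + 2 + 1 + 1 + 2 + 1 + 1 + 4 + 0 + 2 + 1 + 5 + 1 + 2 + 0 + 2 + 0 + 1 + 3 + 2 = 39
distinct = 351 − 39 = 312

312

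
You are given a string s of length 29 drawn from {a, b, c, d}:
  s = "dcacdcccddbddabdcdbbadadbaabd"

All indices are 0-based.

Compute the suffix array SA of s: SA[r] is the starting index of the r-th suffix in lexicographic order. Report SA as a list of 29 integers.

[25, 26, 13, 2, 20, 22, 24, 19, 18, 27, 14, 10, 1, 5, 6, 16, 3, 7, 28, 12, 21, 23, 17, 9, 0, 4, 15, 11, 8]

sorted suffixes:
  #0 SA[0]=25  'aabd'
  #1 SA[1]=26  'abd'
  #2 SA[2]=13  'abdcdbbadadbaabd'
  #3 SA[3]=2  'acdcccddbddabdcdbbadadbaabd'
  #4 SA[4]=20  'adadbaabd'
  #5 SA[5]=22  'adbaabd'
  #6 SA[6]=24  'baabd'
  #7 SA[7]=19  'badadbaabd'
  #8 SA[8]=18  'bbadadbaabd'
  #9 SA[9]=27  'bd'
  #10 SA[10]=14  'bdcdbbadadbaabd'
  #11 SA[11]=10  'bddabdcdbbadadbaabd'
  #12 SA[12]=1  'cacdcccddbddabdcdbbadadbaabd'
  #13 SA[13]=5  'cccddbddabdcdbbadadbaabd'
  #14 SA[14]=6  'ccddbddabdcdbbadadbaabd'
  #15 SA[15]=16  'cdbbadadbaabd'
  #16 SA[16]=3  'cdcccddbddabdcdbbadadbaabd'
  #17 SA[17]=7  'cddbddabdcdbbadadbaabd'
  #18 SA[18]=28  'd'
  #19 SA[19]=12  'dabdcdbbadadbaabd'
  #20 SA[20]=21  'dadbaabd'
  #21 SA[21]=23  'dbaabd'
  #22 SA[22]=17  'dbbadadbaabd'
  #23 SA[23]=9  'dbddabdcdbbadadbaabd'
  #24 SA[24]=0  'dcacdcccddbddabdcdbbadadbaabd'
  #25 SA[25]=4  'dcccddbddabdcdbbadadbaabd'
  #26 SA[26]=15  'dcdbbadadbaabd'
  #27 SA[27]=11  'ddabdcdbbadadbaabd'
  #28 SA[28]=8  'ddbddabdcdbbadadbaabd'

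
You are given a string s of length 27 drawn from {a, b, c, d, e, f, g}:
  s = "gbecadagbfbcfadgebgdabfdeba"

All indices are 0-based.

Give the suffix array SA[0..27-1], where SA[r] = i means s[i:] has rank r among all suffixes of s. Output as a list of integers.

[26, 20, 4, 13, 6, 25, 10, 1, 8, 21, 17, 3, 11, 19, 5, 23, 14, 24, 16, 2, 12, 9, 22, 0, 7, 18, 15]

sorted suffixes:
  #0 SA[0]=26  'a'
  #1 SA[1]=20  'abfdeba'
  #2 SA[2]=4  'adagbfbcfadgebgdabfdeba'
  #3 SA[3]=13  'adgebgdabfdeba'
  #4 SA[4]=6  'agbfbcfadgebgdabfdeba'
  #5 SA[5]=25  'ba'
  #6 SA[6]=10  'bcfadgebgdabfdeba'
  #7 SA[7]=1  'becadagbfbcfadgebgdabfdeba'
  #8 SA[8]=8  'bfbcfadgebgdabfdeba'
  #9 SA[9]=21  'bfdeba'
  #10 SA[10]=17  'bgdabfdeba'
  #11 SA[11]=3  'cadagbfbcfadgebgdabfdeba'
  #12 SA[12]=11  'cfadgebgdabfdeba'
  #13 SA[13]=19  'dabfdeba'
  #14 SA[14]=5  'dagbfbcfadgebgdabfdeba'
  #15 SA[15]=23  'deba'
  #16 SA[16]=14  'dgebgdabfdeba'
  #17 SA[17]=24  'eba'
  #18 SA[18]=16  'ebgdabfdeba'
  #19 SA[19]=2  'ecadagbfbcfadgebgdabfdeba'
  #20 SA[20]=12  'fadgebgdabfdeba'
  #21 SA[21]=9  'fbcfadgebgdabfdeba'
  #22 SA[22]=22  'fdeba'
  #23 SA[23]=0  'gbecadagbfbcfadgebgdabfdeba'
  #24 SA[24]=7  'gbfbcfadgebgdabfdeba'
  #25 SA[25]=18  'gdabfdeba'
  #26 SA[26]=15  'gebgdabfdeba'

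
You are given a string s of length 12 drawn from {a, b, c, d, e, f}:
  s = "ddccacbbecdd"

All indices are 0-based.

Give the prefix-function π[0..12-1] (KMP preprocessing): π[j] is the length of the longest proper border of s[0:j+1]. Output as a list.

π[0] = 0
j=1 s[j]='d': π[1]=1 (border 'd')
j=2 s[j]='c': k: 1→0; π[2]=0 (border '')
j=3 s[j]='c': π[3]=0 (border '')
j=4 s[j]='a': π[4]=0 (border '')
j=5 s[j]='c': π[5]=0 (border '')
j=6 s[j]='b': π[6]=0 (border '')
j=7 s[j]='b': π[7]=0 (border '')
j=8 s[j]='e': π[8]=0 (border '')
j=9 s[j]='c': π[9]=0 (border '')
j=10 s[j]='d': π[10]=1 (border 'd')
j=11 s[j]='d': π[11]=2 (border 'dd')

[0, 1, 0, 0, 0, 0, 0, 0, 0, 0, 1, 2]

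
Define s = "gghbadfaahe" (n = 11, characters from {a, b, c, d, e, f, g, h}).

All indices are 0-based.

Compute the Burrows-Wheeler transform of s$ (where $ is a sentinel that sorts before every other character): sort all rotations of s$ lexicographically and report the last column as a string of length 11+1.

rank  rotation      last
    0  $gghbadfaahe  e
    1  aahe$gghbadf  f
    2  adfaahe$gghb  b
    3  ahe$gghbadfa  a
    4  badfaahe$ggh  h
    5  dfaahe$gghba  a
    6  e$gghbadfaah  h
    7  faahe$gghbad  d
    8  gghbadfaahe$  $
    9  ghbadfaahe$g  g
   10  hbadfaahe$gg  g
   11  he$gghbadfaa  a

efbahahd$gga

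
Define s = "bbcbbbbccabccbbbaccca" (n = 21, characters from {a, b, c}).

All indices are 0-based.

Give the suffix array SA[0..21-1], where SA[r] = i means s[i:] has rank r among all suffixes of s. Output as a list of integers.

[20, 9, 16, 15, 14, 13, 3, 4, 0, 5, 1, 6, 10, 19, 8, 12, 2, 18, 7, 11, 17]

sorted suffixes:
  #0 SA[0]=20  'a'
  #1 SA[1]=9  'abccbbbaccca'
  #2 SA[2]=16  'accca'
  #3 SA[3]=15  'baccca'
  #4 SA[4]=14  'bbaccca'
  #5 SA[5]=13  'bbbaccca'
  #6 SA[6]=3  'bbbbccabccbbbaccca'
  #7 SA[7]=4  'bbbccabccbbbaccca'
  #8 SA[8]=0  'bbcbbbbccabccbbbaccca'
  #9 SA[9]=5  'bbccabccbbbaccca'
  #10 SA[10]=1  'bcbbbbccabccbbbaccca'
  #11 SA[11]=6  'bccabccbbbaccca'
  #12 SA[12]=10  'bccbbbaccca'
  #13 SA[13]=19  'ca'
  #14 SA[14]=8  'cabccbbbaccca'
  #15 SA[15]=12  'cbbbaccca'
  #16 SA[16]=2  'cbbbbccabccbbbaccca'
  #17 SA[17]=18  'cca'
  #18 SA[18]=7  'ccabccbbbaccca'
  #19 SA[19]=11  'ccbbbaccca'
  #20 SA[20]=17  'ccca'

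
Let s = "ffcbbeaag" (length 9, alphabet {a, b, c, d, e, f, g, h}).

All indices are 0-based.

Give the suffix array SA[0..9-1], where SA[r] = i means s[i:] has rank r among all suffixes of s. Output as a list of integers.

rank | idx | suffix
   0 |   6 | aag
   1 |   7 | ag
   2 |   3 | bbeaag
   3 |   4 | beaag
   4 |   2 | cbbeaag
   5 |   5 | eaag
   6 |   1 | fcbbeaag
   7 |   0 | ffcbbeaag
   8 |   8 | g

[6, 7, 3, 4, 2, 5, 1, 0, 8]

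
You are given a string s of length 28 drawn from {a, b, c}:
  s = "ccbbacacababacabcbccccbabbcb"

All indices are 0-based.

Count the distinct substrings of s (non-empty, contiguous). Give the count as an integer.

sorted suffixes:
  #0 SA[0]=8  'ababacabcbccccbabbcb'
  #1 SA[1]=10  'abacabcbccccbabbcb'
  #2 SA[2]=23  'abbcb'
  #3 SA[3]=14  'abcbccccbabbcb'
  #4 SA[4]=6  'acababacabcbccccbabbcb'
  #5 SA[5]=12  'acabcbccccbabbcb'
  #6 SA[6]=4  'acacababacabcbccccbabbcb'
  #7 SA[7]=27  'b'
  #8 SA[8]=9  'babacabcbccccbabbcb'
  #9 SA[9]=22  'babbcb'
  #10 SA[10]=11  'bacabcbccccbabbcb'
  #11 SA[11]=3  'bacacababacabcbccccbabbcb'
  #12 SA[12]=2  'bbacacababacabcbccccbabbcb'
  #13 SA[13]=24  'bbcb'
  #14 SA[14]=25  'bcb'
  #15 SA[15]=15  'bcbccccbabbcb'
  #16 SA[16]=17  'bccccbabbcb'
  #17 SA[17]=7  'cababacabcbccccbabbcb'
  #18 SA[18]=13  'cabcbccccbabbcb'
  #19 SA[19]=5  'cacababacabcbccccbabbcb'
  #20 SA[20]=26  'cb'
  #21 SA[21]=21  'cbabbcb'
  #22 SA[22]=1  'cbbacacababacabcbccccbabbcb'
  #23 SA[23]=16  'cbccccbabbcb'
  #24 SA[24]=20  'ccbabbcb'
  #25 SA[25]=0  'ccbbacacababacabcbccccbabbcb'
  #26 SA[26]=19  'cccbabbcb'
  #27 SA[27]=18  'ccccbabbcb'

SA = [8, 10, 23, 14, 6, 12, 4, 27, 9, 22, 11, 3, 2, 24, 25, 15, 17, 7, 13, 5, 26, 21, 1, 16, 20, 0, 19, 18]
[i] adj suffixes → lcp
  [1] 8/10 → 3 ('aba')
  [2] 10/23 → 2 ('ab')
  [3] 23/14 → 2 ('ab')
  [4] 14/6 → 1 ('a')
  [5] 6/12 → 4 ('acab')
  [6] 12/4 → 3 ('aca')
  [7] 4/27 → 0 ('')
  [8] 27/9 → 1 ('b')
  [9] 9/22 → 3 ('bab')
  [10] 22/11 → 2 ('ba')
  [11] 11/3 → 4 ('baca')
  [12] 3/2 → 1 ('b')
  [13] 2/24 → 2 ('bb')
  [14] 24/25 → 1 ('b')
  [15] 25/15 → 3 ('bcb')
  [16] 15/17 → 2 ('bc')
  [17] 17/7 → 0 ('')
  [18] 7/13 → 3 ('cab')
  [19] 13/5 → 2 ('ca')
  [20] 5/26 → 1 ('c')
  [21] 26/21 → 2 ('cb')
  [22] 21/1 → 2 ('cb')
  [23] 1/16 → 2 ('cb')
  [24] 16/20 → 1 ('c')
  [25] 20/0 → 3 ('ccb')
  [26] 0/19 → 2 ('cc')
  [27] 19/18 → 3 ('ccc')

n(n+1)/2 = 28·29/2 = 406
Σ LCP = 0 + 3 + 2 + 2 + 1 + 4 + 3 + 0 + 1 + 3 + 2 + 4 + 1 + 2 + 1 + 3 + 2 + 0 + 3 + 2 + 1 + 2 + 2 + 2 + 1 + 3 + 2 + 3 = 55
distinct = 406 − 55 = 351

351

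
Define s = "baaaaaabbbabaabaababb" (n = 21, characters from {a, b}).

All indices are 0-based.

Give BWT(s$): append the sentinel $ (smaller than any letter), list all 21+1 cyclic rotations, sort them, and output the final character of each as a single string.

bbaaabbabaabab$aabaaba

rank  rotation                last
    0  $baaaaaabbbabaabaababb  b
    1  aaaaaabbbabaabaababb$b  b
    2  aaaaabbbabaabaababb$ba  a
    3  aaaabbbabaabaababb$baa  a
    4  aaabbbabaabaababb$baaa  a
    5  aabaababb$baaaaaabbbab  b
    6  aababb$baaaaaabbbabaab  b
    7  aabbbabaabaababb$baaaa  a
    8  abaabaababb$baaaaaabbb  b
    9  abaababb$baaaaaabbbaba  a
   10  ababb$baaaaaabbbabaaba  a
   11  abb$baaaaaabbbabaabaab  b
   12  abbbabaabaababb$baaaaa  a
   13  b$baaaaaabbbabaabaabab  b
   14  baaaaaabbbabaabaababb$  $
   15  baabaababb$baaaaaabbba  a
   16  baababb$baaaaaabbbabaa  a
   17  babaabaababb$baaaaaabb  b
   18  babb$baaaaaabbbabaabaa  a
   19  bb$baaaaaabbbabaabaaba  a
   20  bbabaabaababb$baaaaaab  b
   21  bbbabaabaababb$baaaaaa  a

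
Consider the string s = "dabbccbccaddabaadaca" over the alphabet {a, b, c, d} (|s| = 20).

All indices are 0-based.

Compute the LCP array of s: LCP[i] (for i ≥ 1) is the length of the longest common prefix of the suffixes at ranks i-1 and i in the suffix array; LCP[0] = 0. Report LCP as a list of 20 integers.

[0, 1, 1, 2, 1, 1, 2, 0, 1, 1, 3, 0, 2, 1, 1, 2, 0, 3, 2, 1]

rank→(start, suffix):
  0 → (19, 'a')
  1 → (14, 'aadaca')
  2 → (12, 'abaadaca')
  3 → (1, 'abbccbccaddabaadaca')
  4 → (17, 'aca')
  5 → (15, 'adaca')
  6 → (9, 'addabaadaca')
  7 → (13, 'baadaca')
  8 → (2, 'bbccbccaddabaadaca')
  9 → (6, 'bccaddabaadaca')
  10 → (3, 'bccbccaddabaadaca')
  11 → (18, 'ca')
  12 → (8, 'caddabaadaca')
  13 → (5, 'cbccaddabaadaca')
  14 → (7, 'ccaddabaadaca')
  15 → (4, 'ccbccaddabaadaca')
  16 → (11, 'dabaadaca')
  17 → (0, 'dabbccbccaddabaadaca')
  18 → (16, 'daca')
  19 → (10, 'ddabaadaca')

SA = [19, 14, 12, 1, 17, 15, 9, 13, 2, 6, 3, 18, 8, 5, 7, 4, 11, 0, 16, 10]
[i] adj suffixes → lcp
  [1] 19/14 → 1 ('a')
  [2] 14/12 → 1 ('a')
  [3] 12/1 → 2 ('ab')
  [4] 1/17 → 1 ('a')
  [5] 17/15 → 1 ('a')
  [6] 15/9 → 2 ('ad')
  [7] 9/13 → 0 ('')
  [8] 13/2 → 1 ('b')
  [9] 2/6 → 1 ('b')
  [10] 6/3 → 3 ('bcc')
  [11] 3/18 → 0 ('')
  [12] 18/8 → 2 ('ca')
  [13] 8/5 → 1 ('c')
  [14] 5/7 → 1 ('c')
  [15] 7/4 → 2 ('cc')
  [16] 4/11 → 0 ('')
  [17] 11/0 → 3 ('dab')
  [18] 0/16 → 2 ('da')
  [19] 16/10 → 1 ('d')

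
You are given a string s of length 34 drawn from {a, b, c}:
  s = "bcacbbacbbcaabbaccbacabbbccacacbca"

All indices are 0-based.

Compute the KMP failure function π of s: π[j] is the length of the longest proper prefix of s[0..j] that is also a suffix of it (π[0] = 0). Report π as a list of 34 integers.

[0, 0, 0, 0, 1, 1, 0, 0, 1, 1, 2, 3, 0, 1, 1, 0, 0, 0, 1, 0, 0, 0, 1, 1, 1, 2, 0, 0, 0, 0, 0, 1, 2, 3]

π[0] = 0
j=1 s[j]='c': π[1]=0 (border '')
j=2 s[j]='a': π[2]=0 (border '')
j=3 s[j]='c': π[3]=0 (border '')
j=4 s[j]='b': π[4]=1 (border 'b')
j=5 s[j]='b': k: 1→0; π[5]=1 (border 'b')
j=6 s[j]='a': k: 1→0; π[6]=0 (border '')
j=7 s[j]='c': π[7]=0 (border '')
j=8 s[j]='b': π[8]=1 (border 'b')
j=9 s[j]='b': k: 1→0; π[9]=1 (border 'b')
j=10 s[j]='c': π[10]=2 (border 'bc')
j=11 s[j]='a': π[11]=3 (border 'bca')
j=12 s[j]='a': k: 3→0; π[12]=0 (border '')
j=13 s[j]='b': π[13]=1 (border 'b')
j=14 s[j]='b': k: 1→0; π[14]=1 (border 'b')
j=15 s[j]='a': k: 1→0; π[15]=0 (border '')
j=16 s[j]='c': π[16]=0 (border '')
j=17 s[j]='c': π[17]=0 (border '')
j=18 s[j]='b': π[18]=1 (border 'b')
j=19 s[j]='a': k: 1→0; π[19]=0 (border '')
j=20 s[j]='c': π[20]=0 (border '')
j=21 s[j]='a': π[21]=0 (border '')
j=22 s[j]='b': π[22]=1 (border 'b')
j=23 s[j]='b': k: 1→0; π[23]=1 (border 'b')
j=24 s[j]='b': k: 1→0; π[24]=1 (border 'b')
j=25 s[j]='c': π[25]=2 (border 'bc')
j=26 s[j]='c': k: 2→0; π[26]=0 (border '')
j=27 s[j]='a': π[27]=0 (border '')
j=28 s[j]='c': π[28]=0 (border '')
j=29 s[j]='a': π[29]=0 (border '')
j=30 s[j]='c': π[30]=0 (border '')
j=31 s[j]='b': π[31]=1 (border 'b')
j=32 s[j]='c': π[32]=2 (border 'bc')
j=33 s[j]='a': π[33]=3 (border 'bca')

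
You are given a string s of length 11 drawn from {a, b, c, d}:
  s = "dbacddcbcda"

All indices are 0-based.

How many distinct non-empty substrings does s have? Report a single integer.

58

rank | idx | suffix
   0 |  10 | a
   1 |   2 | acddcbcda
   2 |   1 | bacddcbcda
   3 |   7 | bcda
   4 |   6 | cbcda
   5 |   8 | cda
   6 |   3 | cddcbcda
   7 |   9 | da
   8 |   0 | dbacddcbcda
   9 |   5 | dcbcda
  10 |   4 | ddcbcda

SA = [10, 2, 1, 7, 6, 8, 3, 9, 0, 5, 4]
[i] adj suffixes → lcp
  [1] 10/2 → 1 ('a')
  [2] 2/1 → 0 ('')
  [3] 1/7 → 1 ('b')
  [4] 7/6 → 0 ('')
  [5] 6/8 → 1 ('c')
  [6] 8/3 → 2 ('cd')
  [7] 3/9 → 0 ('')
  [8] 9/0 → 1 ('d')
  [9] 0/5 → 1 ('d')
  [10] 5/4 → 1 ('d')

n(n+1)/2 = 11·12/2 = 66
Σ LCP = 0 + 1 + 0 + 1 + 0 + 1 + 2 + 0 + 1 + 1 + 1 = 8
distinct = 66 − 8 = 58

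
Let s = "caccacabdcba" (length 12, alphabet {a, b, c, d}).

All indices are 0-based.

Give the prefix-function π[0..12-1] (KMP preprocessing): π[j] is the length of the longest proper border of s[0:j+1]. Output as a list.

π[0] = 0
j=1 s[j]='a': π[1]=0 (border '')
j=2 s[j]='c': π[2]=1 (border 'c')
j=3 s[j]='c': k: 1→0; π[3]=1 (border 'c')
j=4 s[j]='a': π[4]=2 (border 'ca')
j=5 s[j]='c': π[5]=3 (border 'cac')
j=6 s[j]='a': k: 3→1; π[6]=2 (border 'ca')
j=7 s[j]='b': k: 2→0; π[7]=0 (border '')
j=8 s[j]='d': π[8]=0 (border '')
j=9 s[j]='c': π[9]=1 (border 'c')
j=10 s[j]='b': k: 1→0; π[10]=0 (border '')
j=11 s[j]='a': π[11]=0 (border '')

[0, 0, 1, 1, 2, 3, 2, 0, 0, 1, 0, 0]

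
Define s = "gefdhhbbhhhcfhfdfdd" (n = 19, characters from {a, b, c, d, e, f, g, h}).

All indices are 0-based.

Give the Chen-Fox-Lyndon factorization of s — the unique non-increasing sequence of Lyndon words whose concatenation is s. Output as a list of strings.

["g", "ef", "dhh", "bbhhhcfhfdfdd"]

emit factor 1: 'g' (i=0, period=1)
emit factor 2: 'ef' (i=1, period=2)
emit factor 3: 'dhh' (i=3, period=3)
emit factor 4: 'bbhhhcfhfdfdd' (i=6, period=13)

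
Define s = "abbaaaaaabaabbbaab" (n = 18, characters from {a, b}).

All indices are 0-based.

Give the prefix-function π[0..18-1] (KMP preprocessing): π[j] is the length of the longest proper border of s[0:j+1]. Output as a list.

[0, 0, 0, 1, 1, 1, 1, 1, 1, 2, 1, 1, 2, 3, 0, 1, 1, 2]

π[0] = 0
j=1 s[j]='b': π[1]=0 (border '')
j=2 s[j]='b': π[2]=0 (border '')
j=3 s[j]='a': π[3]=1 (border 'a')
j=4 s[j]='a': k: 1→0; π[4]=1 (border 'a')
j=5 s[j]='a': k: 1→0; π[5]=1 (border 'a')
j=6 s[j]='a': k: 1→0; π[6]=1 (border 'a')
j=7 s[j]='a': k: 1→0; π[7]=1 (border 'a')
j=8 s[j]='a': k: 1→0; π[8]=1 (border 'a')
j=9 s[j]='b': π[9]=2 (border 'ab')
j=10 s[j]='a': k: 2→0; π[10]=1 (border 'a')
j=11 s[j]='a': k: 1→0; π[11]=1 (border 'a')
j=12 s[j]='b': π[12]=2 (border 'ab')
j=13 s[j]='b': π[13]=3 (border 'abb')
j=14 s[j]='b': k: 3→0; π[14]=0 (border '')
j=15 s[j]='a': π[15]=1 (border 'a')
j=16 s[j]='a': k: 1→0; π[16]=1 (border 'a')
j=17 s[j]='b': π[17]=2 (border 'ab')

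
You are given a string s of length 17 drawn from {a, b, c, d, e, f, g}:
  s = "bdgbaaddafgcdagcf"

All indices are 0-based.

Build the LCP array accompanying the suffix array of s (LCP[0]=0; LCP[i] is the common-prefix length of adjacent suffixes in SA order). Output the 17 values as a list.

[0, 1, 1, 1, 0, 1, 0, 1, 0, 2, 1, 1, 0, 1, 0, 1, 2]

rank→(start, suffix):
  0 → (4, 'aaddafgcdagcf')
  1 → (5, 'addafgcdagcf')
  2 → (8, 'afgcdagcf')
  3 → (13, 'agcf')
  4 → (3, 'baaddafgcdagcf')
  5 → (0, 'bdgbaaddafgcdagcf')
  6 → (11, 'cdagcf')
  7 → (15, 'cf')
  8 → (7, 'dafgcdagcf')
  9 → (12, 'dagcf')
  10 → (6, 'ddafgcdagcf')
  11 → (1, 'dgbaaddafgcdagcf')
  12 → (16, 'f')
  13 → (9, 'fgcdagcf')
  14 → (2, 'gbaaddafgcdagcf')
  15 → (10, 'gcdagcf')
  16 → (14, 'gcf')

SA = [4, 5, 8, 13, 3, 0, 11, 15, 7, 12, 6, 1, 16, 9, 2, 10, 14]
i: (SA[i-1],SA[i]) lcp shared
  1: (4,5) 1 'a'
  2: (5,8) 1 'a'
  3: (8,13) 1 'a'
  4: (13,3) 0 ''
  5: (3,0) 1 'b'
  6: (0,11) 0 ''
  7: (11,15) 1 'c'
  8: (15,7) 0 ''
  9: (7,12) 2 'da'
  10: (12,6) 1 'd'
  11: (6,1) 1 'd'
  12: (1,16) 0 ''
  13: (16,9) 1 'f'
  14: (9,2) 0 ''
  15: (2,10) 1 'g'
  16: (10,14) 2 'gc'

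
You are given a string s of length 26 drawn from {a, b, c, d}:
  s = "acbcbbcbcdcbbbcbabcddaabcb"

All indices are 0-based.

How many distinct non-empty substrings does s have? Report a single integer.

306

rank | idx | suffix
   0 |  21 | aabcb
   1 |  22 | abcb
   2 |  16 | abcddaabcb
   3 |   0 | acbcbbcbcdcbbbcbabcddaabcb
   4 |  25 | b
   5 |  15 | babcddaabcb
   6 |  11 | bbbcbabcddaabcb
   7 |  12 | bbcbabcddaabcb
   8 |   4 | bbcbcdcbbbcbabcddaabcb
   9 |  23 | bcb
  10 |  13 | bcbabcddaabcb
  11 |   2 | bcbbcbcdcbbbcbabcddaabcb
  12 |   5 | bcbcdcbbbcbabcddaabcb
  13 |   7 | bcdcbbbcbabcddaabcb
  14 |  17 | bcddaabcb
  15 |  24 | cb
  16 |  14 | cbabcddaabcb
  17 |  10 | cbbbcbabcddaabcb
  18 |   3 | cbbcbcdcbbbcbabcddaabcb
  19 |   1 | cbcbbcbcdcbbbcbabcddaabcb
  20 |   6 | cbcdcbbbcbabcddaabcb
  21 |   8 | cdcbbbcbabcddaabcb
  22 |  18 | cddaabcb
  23 |  20 | daabcb
  24 |   9 | dcbbbcbabcddaabcb
  25 |  19 | ddaabcb

SA = [21, 22, 16, 0, 25, 15, 11, 12, 4, 23, 13, 2, 5, 7, 17, 24, 14, 10, 3, 1, 6, 8, 18, 20, 9, 19]
rank  pair      lcp
   1  s[21:],s[22:]  1  'a'
   2  s[22:],s[16:]  3  'abc'
   3  s[16:],s[0:]  1  'a'
   4  s[0:],s[25:]  0  ''
   5  s[25:],s[15:]  1  'b'
   6  s[15:],s[11:]  1  'b'
   7  s[11:],s[12:]  2  'bb'
   8  s[12:],s[4:]  4  'bbcb'
   9  s[4:],s[23:]  1  'b'
  10  s[23:],s[13:]  3  'bcb'
  11  s[13:],s[2:]  3  'bcb'
  12  s[2:],s[5:]  3  'bcb'
  13  s[5:],s[7:]  2  'bc'
  14  s[7:],s[17:]  3  'bcd'
  15  s[17:],s[24:]  0  ''
  16  s[24:],s[14:]  2  'cb'
  17  s[14:],s[10:]  2  'cb'
  18  s[10:],s[3:]  3  'cbb'
  19  s[3:],s[1:]  2  'cb'
  20  s[1:],s[6:]  3  'cbc'
  21  s[6:],s[8:]  1  'c'
  22  s[8:],s[18:]  2  'cd'
  23  s[18:],s[20:]  0  ''
  24  s[20:],s[9:]  1  'd'
  25  s[9:],s[19:]  1  'd'

n(n+1)/2 = 26·27/2 = 351
Σ LCP = 0 + 1 + 3 + 1 + 0 + 1 + 1 + 2 + 4 + 1 + 3 + 3 + 3 + 2 + 3 + 0 + 2 + 2 + 3 + 2 + 3 + 1 + 2 + 0 + 1 + 1 = 45
distinct = 351 − 45 = 306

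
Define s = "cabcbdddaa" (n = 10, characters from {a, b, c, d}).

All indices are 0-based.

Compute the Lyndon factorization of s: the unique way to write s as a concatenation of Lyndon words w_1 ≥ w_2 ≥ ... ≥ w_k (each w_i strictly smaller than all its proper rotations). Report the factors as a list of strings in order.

emit factor 1: 'c' (i=0, period=1)
emit factor 2: 'abcbddd' (i=1, period=7)
emit factor 3: 'a' (i=8, period=1)
emit factor 4: 'a' (i=9, period=1)

["c", "abcbddd", "a", "a"]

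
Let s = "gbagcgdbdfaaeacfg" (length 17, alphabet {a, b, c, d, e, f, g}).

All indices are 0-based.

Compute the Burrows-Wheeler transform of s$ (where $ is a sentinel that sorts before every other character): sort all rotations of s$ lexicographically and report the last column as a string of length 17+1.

gfeabgdaggbadcf$ac

rank  rotation            last
    0  $gbagcgdbdfaaeacfg  g
    1  aaeacfg$gbagcgdbdf  f
    2  acfg$gbagcgdbdfaae  e
    3  aeacfg$gbagcgdbdfa  a
    4  agcgdbdfaaeacfg$gb  b
    5  bagcgdbdfaaeacfg$g  g
    6  bdfaaeacfg$gbagcgd  d
    7  cfg$gbagcgdbdfaaea  a
    8  cgdbdfaaeacfg$gbag  g
    9  dbdfaaeacfg$gbagcg  g
   10  dfaaeacfg$gbagcgdb  b
   11  eacfg$gbagcgdbdfaa  a
   12  faaeacfg$gbagcgdbd  d
   13  fg$gbagcgdbdfaaeac  c
   14  g$gbagcgdbdfaaeacf  f
   15  gbagcgdbdfaaeacfg$  $
   16  gcgdbdfaaeacfg$gba  a
   17  gdbdfaaeacfg$gbagc  c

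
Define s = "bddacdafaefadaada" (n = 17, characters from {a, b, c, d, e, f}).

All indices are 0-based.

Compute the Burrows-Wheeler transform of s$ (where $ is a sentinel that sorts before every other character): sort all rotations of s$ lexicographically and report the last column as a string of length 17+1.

rank  rotation            last
    0  $bddacdafaefadaada  a
    1  a$bddacdafaefadaad  d
    2  aada$bddacdafaefad  d
    3  acdafaefadaada$bdd  d
    4  ada$bddacdafaefada  a
    5  adaada$bddacdafaef  f
    6  aefadaada$bddacdaf  f
    7  afaefadaada$bddacd  d
    8  bddacdafaefadaada$  $
    9  cdafaefadaada$bdda  a
   10  da$bddacdafaefadaa  a
   11  daada$bddacdafaefa  a
   12  dacdafaefadaada$bd  d
   13  dafaefadaada$bddac  c
   14  ddacdafaefadaada$b  b
   15  efadaada$bddacdafa  a
   16  fadaada$bddacdafae  e
   17  faefadaada$bddacda  a

adddaffd$aaadcbaea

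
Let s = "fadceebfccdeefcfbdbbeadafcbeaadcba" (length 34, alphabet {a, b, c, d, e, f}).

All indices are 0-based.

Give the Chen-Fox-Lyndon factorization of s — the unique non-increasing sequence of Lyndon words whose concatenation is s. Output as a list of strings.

["f", "adceebfccdeefcfbdbbe", "adafcbe", "aadcb", "a"]

emit factor 1: 'f' (i=0, period=1)
emit factor 2: 'adceebfccdeefcfbdbbe' (i=1, period=20)
emit factor 3: 'adafcbe' (i=21, period=7)
emit factor 4: 'aadcb' (i=28, period=5)
emit factor 5: 'a' (i=33, period=1)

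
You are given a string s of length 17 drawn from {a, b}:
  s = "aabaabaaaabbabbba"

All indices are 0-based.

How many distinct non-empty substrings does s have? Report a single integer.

116

sorted suffixes:
  #0 SA[0]=16  'a'
  #1 SA[1]=6  'aaaabbabbba'
  #2 SA[2]=7  'aaabbabbba'
  #3 SA[3]=3  'aabaaaabbabbba'
  #4 SA[4]=0  'aabaabaaaabbabbba'
  #5 SA[5]=8  'aabbabbba'
  #6 SA[6]=4  'abaaaabbabbba'
  #7 SA[7]=1  'abaabaaaabbabbba'
  #8 SA[8]=9  'abbabbba'
  #9 SA[9]=12  'abbba'
  #10 SA[10]=15  'ba'
  #11 SA[11]=5  'baaaabbabbba'
  #12 SA[12]=2  'baabaaaabbabbba'
  #13 SA[13]=11  'babbba'
  #14 SA[14]=14  'bba'
  #15 SA[15]=10  'bbabbba'
  #16 SA[16]=13  'bbba'

SA = [16, 6, 7, 3, 0, 8, 4, 1, 9, 12, 15, 5, 2, 11, 14, 10, 13]
[i] adj suffixes → lcp
  [1] 16/6 → 1 ('a')
  [2] 6/7 → 3 ('aaa')
  [3] 7/3 → 2 ('aa')
  [4] 3/0 → 5 ('aabaa')
  [5] 0/8 → 3 ('aab')
  [6] 8/4 → 1 ('a')
  [7] 4/1 → 4 ('abaa')
  [8] 1/9 → 2 ('ab')
  [9] 9/12 → 3 ('abb')
  [10] 12/15 → 0 ('')
  [11] 15/5 → 2 ('ba')
  [12] 5/2 → 3 ('baa')
  [13] 2/11 → 2 ('ba')
  [14] 11/14 → 1 ('b')
  [15] 14/10 → 3 ('bba')
  [16] 10/13 → 2 ('bb')

n(n+1)/2 = 17·18/2 = 153
Σ LCP = 0 + 1 + 3 + 2 + 5 + 3 + 1 + 4 + 2 + 3 + 0 + 2 + 3 + 2 + 1 + 3 + 2 = 37
distinct = 153 − 37 = 116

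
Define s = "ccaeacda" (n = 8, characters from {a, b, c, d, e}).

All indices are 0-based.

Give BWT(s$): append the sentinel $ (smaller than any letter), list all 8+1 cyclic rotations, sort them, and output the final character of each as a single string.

adecc$aca

rank  rotation   last
    0  $ccaeacda  a
    1  a$ccaeacd  d
    2  acda$ccae  e
    3  aeacda$cc  c
    4  caeacda$c  c
    5  ccaeacda$  $
    6  cda$ccaea  a
    7  da$ccaeac  c
    8  eacda$cca  a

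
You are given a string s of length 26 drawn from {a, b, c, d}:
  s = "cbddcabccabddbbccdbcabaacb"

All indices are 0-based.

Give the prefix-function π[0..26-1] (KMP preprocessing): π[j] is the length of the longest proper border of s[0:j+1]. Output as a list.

[0, 0, 0, 0, 1, 0, 0, 1, 1, 0, 0, 0, 0, 0, 0, 1, 1, 0, 0, 1, 0, 0, 0, 0, 1, 2]

π[0] = 0
j=1 s[j]='b': π[1]=0 (border '')
j=2 s[j]='d': π[2]=0 (border '')
j=3 s[j]='d': π[3]=0 (border '')
j=4 s[j]='c': π[4]=1 (border 'c')
j=5 s[j]='a': k: 1→0; π[5]=0 (border '')
j=6 s[j]='b': π[6]=0 (border '')
j=7 s[j]='c': π[7]=1 (border 'c')
j=8 s[j]='c': k: 1→0; π[8]=1 (border 'c')
j=9 s[j]='a': k: 1→0; π[9]=0 (border '')
j=10 s[j]='b': π[10]=0 (border '')
j=11 s[j]='d': π[11]=0 (border '')
j=12 s[j]='d': π[12]=0 (border '')
j=13 s[j]='b': π[13]=0 (border '')
j=14 s[j]='b': π[14]=0 (border '')
j=15 s[j]='c': π[15]=1 (border 'c')
j=16 s[j]='c': k: 1→0; π[16]=1 (border 'c')
j=17 s[j]='d': k: 1→0; π[17]=0 (border '')
j=18 s[j]='b': π[18]=0 (border '')
j=19 s[j]='c': π[19]=1 (border 'c')
j=20 s[j]='a': k: 1→0; π[20]=0 (border '')
j=21 s[j]='b': π[21]=0 (border '')
j=22 s[j]='a': π[22]=0 (border '')
j=23 s[j]='a': π[23]=0 (border '')
j=24 s[j]='c': π[24]=1 (border 'c')
j=25 s[j]='b': π[25]=2 (border 'cb')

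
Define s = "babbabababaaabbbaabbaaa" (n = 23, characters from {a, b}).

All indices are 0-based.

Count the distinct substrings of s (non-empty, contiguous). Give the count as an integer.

rank→(start, suffix):
  0 → (22, 'a')
  1 → (21, 'aa')
  2 → (20, 'aaa')
  3 → (10, 'aaabbbaabbaaa')
  4 → (16, 'aabbaaa')
  5 → (11, 'aabbbaabbaaa')
  6 → (8, 'abaaabbbaabbaaa')
  7 → (6, 'ababaaabbbaabbaaa')
  8 → (4, 'abababaaabbbaabbaaa')
  9 → (17, 'abbaaa')
  10 → (1, 'abbabababaaabbbaabbaaa')
  11 → (12, 'abbbaabbaaa')
  12 → (19, 'baaa')
  13 → (9, 'baaabbbaabbaaa')
  14 → (15, 'baabbaaa')
  15 → (7, 'babaaabbbaabbaaa')
  16 → (5, 'bababaaabbbaabbaaa')
  17 → (3, 'babababaaabbbaabbaaa')
  18 → (0, 'babbabababaaabbbaabbaaa')
  19 → (18, 'bbaaa')
  20 → (14, 'bbaabbaaa')
  21 → (2, 'bbabababaaabbbaabbaaa')
  22 → (13, 'bbbaabbaaa')

SA = [22, 21, 20, 10, 16, 11, 8, 6, 4, 17, 1, 12, 19, 9, 15, 7, 5, 3, 0, 18, 14, 2, 13]
[i] adj suffixes → lcp
  [1] 22/21 → 1 ('a')
  [2] 21/20 → 2 ('aa')
  [3] 20/10 → 3 ('aaa')
  [4] 10/16 → 2 ('aa')
  [5] 16/11 → 4 ('aabb')
  [6] 11/8 → 1 ('a')
  [7] 8/6 → 3 ('aba')
  [8] 6/4 → 5 ('ababa')
  [9] 4/17 → 2 ('ab')
  [10] 17/1 → 4 ('abba')
  [11] 1/12 → 3 ('abb')
  [12] 12/19 → 0 ('')
  [13] 19/9 → 4 ('baaa')
  [14] 9/15 → 3 ('baa')
  [15] 15/7 → 2 ('ba')
  [16] 7/5 → 4 ('baba')
  [17] 5/3 → 6 ('bababa')
  [18] 3/0 → 3 ('bab')
  [19] 0/18 → 1 ('b')
  [20] 18/14 → 4 ('bbaa')
  [21] 14/2 → 3 ('bba')
  [22] 2/13 → 2 ('bb')

n(n+1)/2 = 23·24/2 = 276
Σ LCP = 0 + 1 + 2 + 3 + 2 + 4 + 1 + 3 + 5 + 2 + 4 + 3 + 0 + 4 + 3 + 2 + 4 + 6 + 3 + 1 + 4 + 3 + 2 = 62
distinct = 276 − 62 = 214

214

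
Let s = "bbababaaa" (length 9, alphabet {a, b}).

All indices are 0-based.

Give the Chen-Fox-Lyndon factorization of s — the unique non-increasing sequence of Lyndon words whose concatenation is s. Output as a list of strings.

["b", "b", "ab", "ab", "a", "a", "a"]

emit factor 1: 'b' (i=0, period=1)
emit factor 2: 'b' (i=1, period=1)
emit factor 3: 'ab' (i=2, period=2)
emit factor 4: 'ab' (i=4, period=2)
emit factor 5: 'a' (i=6, period=1)
emit factor 6: 'a' (i=7, period=1)
emit factor 7: 'a' (i=8, period=1)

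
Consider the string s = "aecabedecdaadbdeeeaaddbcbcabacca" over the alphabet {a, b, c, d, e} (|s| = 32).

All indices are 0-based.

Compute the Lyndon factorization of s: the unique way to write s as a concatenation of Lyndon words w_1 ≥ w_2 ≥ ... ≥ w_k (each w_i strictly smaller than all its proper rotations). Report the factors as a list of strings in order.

emit factor 1: 'aec' (i=0, period=3)
emit factor 2: 'abedecd' (i=3, period=7)
emit factor 3: 'aadbdeeeaaddbcbcabacc' (i=10, period=21)
emit factor 4: 'a' (i=31, period=1)

["aec", "abedecd", "aadbdeeeaaddbcbcabacc", "a"]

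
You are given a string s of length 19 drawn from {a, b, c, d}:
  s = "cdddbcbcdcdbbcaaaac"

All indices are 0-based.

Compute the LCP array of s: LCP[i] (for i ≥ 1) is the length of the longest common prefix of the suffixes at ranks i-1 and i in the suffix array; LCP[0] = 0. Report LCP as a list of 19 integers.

[0, 3, 2, 1, 0, 1, 2, 2, 0, 1, 1, 1, 2, 2, 0, 2, 1, 1, 2]

rank→(start, suffix):
  0 → (14, 'aaaac')
  1 → (15, 'aaac')
  2 → (16, 'aac')
  3 → (17, 'ac')
  4 → (11, 'bbcaaaac')
  5 → (12, 'bcaaaac')
  6 → (4, 'bcbcdcdbbcaaaac')
  7 → (6, 'bcdcdbbcaaaac')
  8 → (18, 'c')
  9 → (13, 'caaaac')
  10 → (5, 'cbcdcdbbcaaaac')
  11 → (9, 'cdbbcaaaac')
  12 → (7, 'cdcdbbcaaaac')
  13 → (0, 'cdddbcbcdcdbbcaaaac')
  14 → (10, 'dbbcaaaac')
  15 → (3, 'dbcbcdcdbbcaaaac')
  16 → (8, 'dcdbbcaaaac')
  17 → (2, 'ddbcbcdcdbbcaaaac')
  18 → (1, 'dddbcbcdcdbbcaaaac')

SA = [14, 15, 16, 17, 11, 12, 4, 6, 18, 13, 5, 9, 7, 0, 10, 3, 8, 2, 1]
[i] adj suffixes → lcp
  [1] 14/15 → 3 ('aaa')
  [2] 15/16 → 2 ('aa')
  [3] 16/17 → 1 ('a')
  [4] 17/11 → 0 ('')
  [5] 11/12 → 1 ('b')
  [6] 12/4 → 2 ('bc')
  [7] 4/6 → 2 ('bc')
  [8] 6/18 → 0 ('')
  [9] 18/13 → 1 ('c')
  [10] 13/5 → 1 ('c')
  [11] 5/9 → 1 ('c')
  [12] 9/7 → 2 ('cd')
  [13] 7/0 → 2 ('cd')
  [14] 0/10 → 0 ('')
  [15] 10/3 → 2 ('db')
  [16] 3/8 → 1 ('d')
  [17] 8/2 → 1 ('d')
  [18] 2/1 → 2 ('dd')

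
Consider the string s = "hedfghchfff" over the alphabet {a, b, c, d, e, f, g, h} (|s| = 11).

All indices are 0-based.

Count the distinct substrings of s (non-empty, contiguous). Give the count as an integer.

60

rank→(start, suffix):
  0 → (6, 'chfff')
  1 → (2, 'dfghchfff')
  2 → (1, 'edfghchfff')
  3 → (10, 'f')
  4 → (9, 'ff')
  5 → (8, 'fff')
  6 → (3, 'fghchfff')
  7 → (4, 'ghchfff')
  8 → (5, 'hchfff')
  9 → (0, 'hedfghchfff')
  10 → (7, 'hfff')

SA = [6, 2, 1, 10, 9, 8, 3, 4, 5, 0, 7]
i: (SA[i-1],SA[i]) lcp shared
  1: (6,2) 0 ''
  2: (2,1) 0 ''
  3: (1,10) 0 ''
  4: (10,9) 1 'f'
  5: (9,8) 2 'ff'
  6: (8,3) 1 'f'
  7: (3,4) 0 ''
  8: (4,5) 0 ''
  9: (5,0) 1 'h'
  10: (0,7) 1 'h'

n(n+1)/2 = 11·12/2 = 66
Σ LCP = 0 + 0 + 0 + 0 + 1 + 2 + 1 + 0 + 0 + 1 + 1 = 6
distinct = 66 − 6 = 60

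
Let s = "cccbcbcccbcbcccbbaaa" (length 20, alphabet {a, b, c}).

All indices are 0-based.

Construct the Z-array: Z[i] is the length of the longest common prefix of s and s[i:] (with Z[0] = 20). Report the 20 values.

Z[0]=20
i=1: outside box; Z[1]=2 extend→box=[1,3)
i=2: min(r-i=1, Z[1]=2)=1; Z[2]=1
i=3: outside box; Z[3]=0
i=4: outside box; Z[4]=1 extend→box=[4,5)
i=5: outside box; Z[5]=0
i=6: outside box; Z[6]=10 extend→box=[6,16)
i=7: min(r-i=9, Z[1]=2)=2; Z[7]=2
i=8: min(r-i=8, Z[2]=1)=1; Z[8]=1
i=9: min(r-i=7, Z[3]=0)=0; Z[9]=0
i=10: min(r-i=6, Z[4]=1)=1; Z[10]=1
i=11: min(r-i=5, Z[5]=0)=0; Z[11]=0
i=12: min(r-i=4, Z[6]=10)=4; Z[12]=4
i=13: min(r-i=3, Z[7]=2)=2; Z[13]=2
i=14: min(r-i=2, Z[8]=1)=1; Z[14]=1
i=15: min(r-i=1, Z[9]=0)=0; Z[15]=0
i=16: outside box; Z[16]=0
i=17: outside box; Z[17]=0
i=18: outside box; Z[18]=0
i=19: outside box; Z[19]=0

[20, 2, 1, 0, 1, 0, 10, 2, 1, 0, 1, 0, 4, 2, 1, 0, 0, 0, 0, 0]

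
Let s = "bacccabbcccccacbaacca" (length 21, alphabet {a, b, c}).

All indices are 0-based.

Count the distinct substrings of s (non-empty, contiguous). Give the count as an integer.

rank | idx | suffix
   0 |  20 | a
   1 |  16 | aacca
   2 |   5 | abbcccccacbaacca
   3 |  13 | acbaacca
   4 |  17 | acca
   5 |   1 | acccabbcccccacbaacca
   6 |  15 | baacca
   7 |   0 | bacccabbcccccacbaacca
   8 |   6 | bbcccccacbaacca
   9 |   7 | bcccccacbaacca
  10 |  19 | ca
  11 |   4 | cabbcccccacbaacca
  12 |  12 | cacbaacca
  13 |  14 | cbaacca
  14 |  18 | cca
  15 |   3 | ccabbcccccacbaacca
  16 |  11 | ccacbaacca
  17 |   2 | cccabbcccccacbaacca
  18 |  10 | cccacbaacca
  19 |   9 | ccccacbaacca
  20 |   8 | cccccacbaacca

SA = [20, 16, 5, 13, 17, 1, 15, 0, 6, 7, 19, 4, 12, 14, 18, 3, 11, 2, 10, 9, 8]
[i] adj suffixes → lcp
  [1] 20/16 → 1 ('a')
  [2] 16/5 → 1 ('a')
  [3] 5/13 → 1 ('a')
  [4] 13/17 → 2 ('ac')
  [5] 17/1 → 3 ('acc')
  [6] 1/15 → 0 ('')
  [7] 15/0 → 2 ('ba')
  [8] 0/6 → 1 ('b')
  [9] 6/7 → 1 ('b')
  [10] 7/19 → 0 ('')
  [11] 19/4 → 2 ('ca')
  [12] 4/12 → 2 ('ca')
  [13] 12/14 → 1 ('c')
  [14] 14/18 → 1 ('c')
  [15] 18/3 → 3 ('cca')
  [16] 3/11 → 3 ('cca')
  [17] 11/2 → 2 ('cc')
  [18] 2/10 → 4 ('ccca')
  [19] 10/9 → 3 ('ccc')
  [20] 9/8 → 4 ('cccc')

n(n+1)/2 = 21·22/2 = 231
Σ LCP = 0 + 1 + 1 + 1 + 2 + 3 + 0 + 2 + 1 + 1 + 0 + 2 + 2 + 1 + 1 + 3 + 3 + 2 + 4 + 3 + 4 = 37
distinct = 231 − 37 = 194

194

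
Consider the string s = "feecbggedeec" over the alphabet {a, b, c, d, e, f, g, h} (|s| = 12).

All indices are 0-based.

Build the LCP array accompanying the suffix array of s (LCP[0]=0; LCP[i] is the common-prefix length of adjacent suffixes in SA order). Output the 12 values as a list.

[0, 0, 1, 0, 0, 2, 1, 1, 3, 0, 0, 1]

rank | idx | suffix
   0 |   4 | bggedeec
   1 |  11 | c
   2 |   3 | cbggedeec
   3 |   8 | deec
   4 |  10 | ec
   5 |   2 | ecbggedeec
   6 |   7 | edeec
   7 |   9 | eec
   8 |   1 | eecbggedeec
   9 |   0 | feecbggedeec
  10 |   6 | gedeec
  11 |   5 | ggedeec

SA = [4, 11, 3, 8, 10, 2, 7, 9, 1, 0, 6, 5]
rank  pair      lcp
   1  s[4:],s[11:]  0  ''
   2  s[11:],s[3:]  1  'c'
   3  s[3:],s[8:]  0  ''
   4  s[8:],s[10:]  0  ''
   5  s[10:],s[2:]  2  'ec'
   6  s[2:],s[7:]  1  'e'
   7  s[7:],s[9:]  1  'e'
   8  s[9:],s[1:]  3  'eec'
   9  s[1:],s[0:]  0  ''
  10  s[0:],s[6:]  0  ''
  11  s[6:],s[5:]  1  'g'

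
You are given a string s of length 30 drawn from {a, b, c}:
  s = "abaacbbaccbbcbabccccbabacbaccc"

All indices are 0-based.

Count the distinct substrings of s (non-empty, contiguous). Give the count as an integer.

rank | idx | suffix
   0 |   2 | aacbbaccbbcbabccccbabacbaccc
   1 |   0 | abaacbbaccbbcbabccccbabacbaccc
   2 |  21 | abacbaccc
   3 |  14 | abccccbabacbaccc
   4 |  23 | acbaccc
   5 |   3 | acbbaccbbcbabccccbabacbaccc
   6 |   7 | accbbcbabccccbabacbaccc
   7 |  26 | accc
   8 |   1 | baacbbaccbbcbabccccbabacbaccc
   9 |  20 | babacbaccc
  10 |  13 | babccccbabacbaccc
  11 |  22 | bacbaccc
  12 |   6 | baccbbcbabccccbabacbaccc
  13 |  25 | baccc
  14 |   5 | bbaccbbcbabccccbabacbaccc
  15 |  10 | bbcbabccccbabacbaccc
  16 |  11 | bcbabccccbabacbaccc
  17 |  15 | bccccbabacbaccc
  18 |  29 | c
  19 |  19 | cbabacbaccc
  20 |  12 | cbabccccbabacbaccc
  21 |  24 | cbaccc
  22 |   4 | cbbaccbbcbabccccbabacbaccc
  23 |   9 | cbbcbabccccbabacbaccc
  24 |  28 | cc
  25 |  18 | ccbabacbaccc
  26 |   8 | ccbbcbabccccbabacbaccc
  27 |  27 | ccc
  28 |  17 | cccbabacbaccc
  29 |  16 | ccccbabacbaccc

SA = [2, 0, 21, 14, 23, 3, 7, 26, 1, 20, 13, 22, 6, 25, 5, 10, 11, 15, 29, 19, 12, 24, 4, 9, 28, 18, 8, 27, 17, 16]
[i] adj suffixes → lcp
  [1] 2/0 → 1 ('a')
  [2] 0/21 → 3 ('aba')
  [3] 21/14 → 2 ('ab')
  [4] 14/23 → 1 ('a')
  [5] 23/3 → 3 ('acb')
  [6] 3/7 → 2 ('ac')
  [7] 7/26 → 3 ('acc')
  [8] 26/1 → 0 ('')
  [9] 1/20 → 2 ('ba')
  [10] 20/13 → 3 ('bab')
  [11] 13/22 → 2 ('ba')
  [12] 22/6 → 3 ('bac')
  [13] 6/25 → 4 ('bacc')
  [14] 25/5 → 1 ('b')
  [15] 5/10 → 2 ('bb')
  [16] 10/11 → 1 ('b')
  [17] 11/15 → 2 ('bc')
  [18] 15/29 → 0 ('')
  [19] 29/19 → 1 ('c')
  [20] 19/12 → 4 ('cbab')
  [21] 12/24 → 3 ('cba')
  [22] 24/4 → 2 ('cb')
  [23] 4/9 → 3 ('cbb')
  [24] 9/28 → 1 ('c')
  [25] 28/18 → 2 ('cc')
  [26] 18/8 → 3 ('ccb')
  [27] 8/27 → 2 ('cc')
  [28] 27/17 → 3 ('ccc')
  [29] 17/16 → 3 ('ccc')

n(n+1)/2 = 30·31/2 = 465
Σ LCP = 0 + 1 + 3 + 2 + 1 + 3 + 2 + 3 + 0 + 2 + 3 + 2 + 3 + 4 + 1 + 2 + 1 + 2 + 0 + 1 + 4 + 3 + 2 + 3 + 1 + 2 + 3 + 2 + 3 + 3 = 62
distinct = 465 − 62 = 403

403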